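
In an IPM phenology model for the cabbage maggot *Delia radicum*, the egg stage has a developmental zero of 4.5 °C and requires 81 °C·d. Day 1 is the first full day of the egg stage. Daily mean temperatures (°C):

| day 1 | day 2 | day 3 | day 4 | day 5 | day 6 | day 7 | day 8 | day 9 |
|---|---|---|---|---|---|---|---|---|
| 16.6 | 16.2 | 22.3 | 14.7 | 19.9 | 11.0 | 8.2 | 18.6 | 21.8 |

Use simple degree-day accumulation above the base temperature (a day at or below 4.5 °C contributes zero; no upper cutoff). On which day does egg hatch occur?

Daily DD above 4.5 °C: 12.1, 11.7, 17.8, 10.2, 15.4, 6.5, 3.7, 14.1, 17.3.
Cumulative: 12.1, 23.8, 41.6, 51.8, 67.2, 73.7, 77.4, 91.5, 108.8.
The total first reaches 81 DD on day 8.

day 8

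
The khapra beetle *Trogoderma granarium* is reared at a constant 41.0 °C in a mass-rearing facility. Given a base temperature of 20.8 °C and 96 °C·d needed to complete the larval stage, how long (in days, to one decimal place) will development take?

4.8 days

Daily accumulation = 41.0 − 20.8 = 20.2 DD/day.
Duration = 96 / 20.2 = 4.752 ≈ 4.8 days.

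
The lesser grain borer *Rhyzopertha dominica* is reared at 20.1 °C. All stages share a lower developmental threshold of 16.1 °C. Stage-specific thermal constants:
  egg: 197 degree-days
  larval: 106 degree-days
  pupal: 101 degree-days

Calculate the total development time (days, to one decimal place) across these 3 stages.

Daily accumulation at 20.1 °C = 20.1 − 16.1 = 4.0 DD/day.
Total K = 197 + 106 + 101 = 404 DD.
Total duration = 404 / 4.0 = 101.000 ≈ 101.0 days.

101.0 days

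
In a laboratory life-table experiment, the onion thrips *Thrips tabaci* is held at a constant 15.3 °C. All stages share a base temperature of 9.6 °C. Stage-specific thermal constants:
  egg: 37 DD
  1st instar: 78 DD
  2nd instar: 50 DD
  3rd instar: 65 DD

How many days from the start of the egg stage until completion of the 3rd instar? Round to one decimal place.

Daily accumulation at 15.3 °C = 15.3 − 9.6 = 5.7 DD/day.
Total K = 37 + 78 + 50 + 65 = 230 DD.
Total duration = 230 / 5.7 = 40.351 ≈ 40.4 days.

40.4 days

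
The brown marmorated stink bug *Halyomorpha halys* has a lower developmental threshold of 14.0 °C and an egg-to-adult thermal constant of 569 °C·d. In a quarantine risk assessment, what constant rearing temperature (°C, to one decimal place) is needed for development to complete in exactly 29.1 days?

33.6 °C

Required daily accumulation = 569 / 29.1 = 19.553 DD/day.
T = T_base + 19.553 = 14.0 + 19.553 = 33.553 ≈ 33.6 °C.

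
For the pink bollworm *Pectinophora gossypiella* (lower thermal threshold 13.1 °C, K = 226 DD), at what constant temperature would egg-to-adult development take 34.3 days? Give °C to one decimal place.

19.7 °C

Required daily accumulation = 226 / 34.3 = 6.589 DD/day.
T = T_base + 6.589 = 13.1 + 6.589 = 19.689 ≈ 19.7 °C.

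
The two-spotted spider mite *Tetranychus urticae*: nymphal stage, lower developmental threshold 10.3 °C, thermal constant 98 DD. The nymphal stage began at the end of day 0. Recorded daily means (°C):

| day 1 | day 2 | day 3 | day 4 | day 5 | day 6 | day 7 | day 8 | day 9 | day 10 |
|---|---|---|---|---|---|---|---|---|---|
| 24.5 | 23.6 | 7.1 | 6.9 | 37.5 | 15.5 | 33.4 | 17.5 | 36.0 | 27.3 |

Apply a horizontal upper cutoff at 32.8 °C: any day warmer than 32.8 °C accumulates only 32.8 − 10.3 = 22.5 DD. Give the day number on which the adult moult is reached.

Daily DD above 10.3 °C (capped at 22.5): 14.2, 13.3, 0.0, 0.0, 22.5, 5.2, 22.5, 7.2, 22.5, 17.0.
Cumulative: 14.2, 27.5, 27.5, 27.5, 50.0, 55.2, 77.7, 84.9, 107.4, 124.4.
The total first reaches 98 DD on day 9.

day 9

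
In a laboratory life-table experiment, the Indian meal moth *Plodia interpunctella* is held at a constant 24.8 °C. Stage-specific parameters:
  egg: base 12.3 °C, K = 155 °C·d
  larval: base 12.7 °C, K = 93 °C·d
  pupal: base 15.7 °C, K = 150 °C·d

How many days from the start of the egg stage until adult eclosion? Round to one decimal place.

36.6 days

egg: 155 / (24.8 − 12.3) = 155 / 12.5 = 12.400 d.
larval: 93 / (24.8 − 12.7) = 93 / 12.1 = 7.686 d.
pupal: 150 / (24.8 − 15.7) = 150 / 9.1 = 16.484 d.
Sum = 36.569 ≈ 36.6 days.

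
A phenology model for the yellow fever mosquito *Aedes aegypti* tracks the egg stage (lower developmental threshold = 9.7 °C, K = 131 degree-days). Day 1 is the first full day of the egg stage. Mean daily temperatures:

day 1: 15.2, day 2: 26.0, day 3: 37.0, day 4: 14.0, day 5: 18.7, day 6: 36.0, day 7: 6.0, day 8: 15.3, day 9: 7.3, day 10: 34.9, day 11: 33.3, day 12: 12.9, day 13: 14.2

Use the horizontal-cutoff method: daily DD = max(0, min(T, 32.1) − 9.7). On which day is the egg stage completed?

day 12

Daily DD above 9.7 °C (capped at 22.4): 5.5, 16.3, 22.4, 4.3, 9.0, 22.4, 0.0, 5.6, 0.0, 22.4, 22.4, 3.2, 4.5.
Cumulative: 5.5, 21.8, 44.2, 48.5, 57.5, 79.9, 79.9, 85.5, 85.5, 107.9, 130.3, 133.5, 138.0.
The total first reaches 131 DD on day 12.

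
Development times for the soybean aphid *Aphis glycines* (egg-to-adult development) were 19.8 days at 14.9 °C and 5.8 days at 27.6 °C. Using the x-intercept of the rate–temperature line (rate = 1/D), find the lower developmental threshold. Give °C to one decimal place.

Linear rate model ⇒ the product D·(T − T_b) is constant across temperatures.
19.8·(14.9 − T_b) = 5.8·(27.6 − T_b)
T_b = (19.8·14.9 − 5.8·27.6) / (19.8 − 5.8) = 134.94 / 14.0 = 9.639 °C ≈ 9.6 °C.

9.6 °C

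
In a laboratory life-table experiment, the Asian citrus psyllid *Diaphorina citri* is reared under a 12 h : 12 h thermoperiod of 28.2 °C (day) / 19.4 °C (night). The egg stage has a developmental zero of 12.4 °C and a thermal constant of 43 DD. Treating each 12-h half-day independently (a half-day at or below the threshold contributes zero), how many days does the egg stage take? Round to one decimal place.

3.8 days

Day half: max(0, 28.2 − 12.4) × 0.5 = 15.8 × 0.5 = 7.90 DD.
Night half: max(0, 19.4 − 12.4) × 0.5 = 7.0 × 0.5 = 3.50 DD.
Per 24 h: 11.40 DD/day.
Duration = 43 / 11.40 = 3.772 ≈ 3.8 days.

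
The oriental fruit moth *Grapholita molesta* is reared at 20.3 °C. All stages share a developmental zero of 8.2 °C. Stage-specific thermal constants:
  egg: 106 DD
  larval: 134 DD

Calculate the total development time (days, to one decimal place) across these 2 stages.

19.8 days

Daily accumulation at 20.3 °C = 20.3 − 8.2 = 12.1 DD/day.
Total K = 106 + 134 = 240 DD.
Total duration = 240 / 12.1 = 19.835 ≈ 19.8 days.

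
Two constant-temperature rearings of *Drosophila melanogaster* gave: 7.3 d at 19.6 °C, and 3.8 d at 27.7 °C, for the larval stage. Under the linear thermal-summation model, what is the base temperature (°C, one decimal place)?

Equal thermal constants: D₁(T₁ − T_b) = D₂(T₂ − T_b).
7.3·(19.6 − T_b) = 3.8·(27.7 − T_b)
T_b = (7.3·19.6 − 3.8·27.7) / (7.3 − 3.8) = 37.82 / 3.5 = 10.806 °C ≈ 10.8 °C.

10.8 °C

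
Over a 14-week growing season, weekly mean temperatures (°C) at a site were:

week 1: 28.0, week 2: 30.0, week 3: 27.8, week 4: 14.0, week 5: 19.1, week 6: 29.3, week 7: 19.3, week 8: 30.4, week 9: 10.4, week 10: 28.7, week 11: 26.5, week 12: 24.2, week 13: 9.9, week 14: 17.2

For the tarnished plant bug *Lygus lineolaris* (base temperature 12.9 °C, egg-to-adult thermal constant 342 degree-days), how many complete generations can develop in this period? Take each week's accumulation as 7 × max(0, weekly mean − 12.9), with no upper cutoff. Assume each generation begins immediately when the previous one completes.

Weekly DD (7 × max(0, T̄ − 12.9)): 105.7, 119.7, 104.3, 7.7, 43.4, 114.8, 44.8, 122.5, 0.0, 110.6, 95.2, 79.1, 0.0, 30.1.
Season total = 977.9 DD.
Complete generations = ⌊977.9 / 342⌋ = 2.

2 generations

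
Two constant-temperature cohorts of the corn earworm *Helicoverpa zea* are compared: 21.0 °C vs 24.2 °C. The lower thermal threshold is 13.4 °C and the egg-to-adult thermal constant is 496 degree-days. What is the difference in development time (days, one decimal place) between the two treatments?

19.3 days

At 21.0 °C: 496 / (21.0 − 13.4) = 496 / 7.6 = 65.263 d.
At 24.2 °C: 496 / (24.2 − 13.4) = 496 / 10.8 = 45.926 d.
Difference = |65.263 − 45.926| = 19.337 ≈ 19.3 days.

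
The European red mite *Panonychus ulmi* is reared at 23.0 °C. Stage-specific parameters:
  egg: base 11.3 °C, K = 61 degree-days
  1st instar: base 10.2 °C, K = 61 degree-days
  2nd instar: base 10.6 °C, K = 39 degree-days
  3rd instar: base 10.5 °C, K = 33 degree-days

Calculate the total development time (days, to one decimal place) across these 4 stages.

egg: 61 / (23.0 − 11.3) = 61 / 11.7 = 5.214 d.
1st instar: 61 / (23.0 − 10.2) = 61 / 12.8 = 4.766 d.
2nd instar: 39 / (23.0 − 10.6) = 39 / 12.4 = 3.145 d.
3rd instar: 33 / (23.0 − 10.5) = 33 / 12.5 = 2.640 d.
Sum = 15.764 ≈ 15.8 days.

15.8 days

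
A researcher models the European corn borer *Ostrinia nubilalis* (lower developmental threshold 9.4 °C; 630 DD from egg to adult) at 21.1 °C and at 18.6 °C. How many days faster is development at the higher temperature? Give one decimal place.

At 21.1 °C: 630 / (21.1 − 9.4) = 630 / 11.7 = 53.846 d.
At 18.6 °C: 630 / (18.6 − 9.4) = 630 / 9.2 = 68.478 d.
Difference = |53.846 − 68.478| = 14.632 ≈ 14.6 days.

14.6 days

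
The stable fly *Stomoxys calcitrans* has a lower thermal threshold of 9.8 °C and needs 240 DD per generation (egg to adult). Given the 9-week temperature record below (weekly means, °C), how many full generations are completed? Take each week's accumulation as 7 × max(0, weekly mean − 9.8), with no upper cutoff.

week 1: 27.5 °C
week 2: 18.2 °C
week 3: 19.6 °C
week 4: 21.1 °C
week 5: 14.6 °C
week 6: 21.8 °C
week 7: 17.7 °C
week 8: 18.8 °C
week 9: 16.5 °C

2 generations

Weekly DD (7 × max(0, T̄ − 9.8)): 123.9, 58.8, 68.6, 79.1, 33.6, 84.0, 55.3, 63.0, 46.9.
Season total = 613.2 DD.
Complete generations = ⌊613.2 / 240⌋ = 2.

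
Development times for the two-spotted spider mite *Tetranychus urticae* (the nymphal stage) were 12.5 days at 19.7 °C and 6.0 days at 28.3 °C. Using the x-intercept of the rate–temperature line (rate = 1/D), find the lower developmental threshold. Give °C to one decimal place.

11.8 °C

Equal thermal constants: D₁(T₁ − T_b) = D₂(T₂ − T_b).
12.5·(19.7 − T_b) = 6.0·(28.3 − T_b)
T_b = (12.5·19.7 − 6.0·28.3) / (12.5 − 6.0) = 76.45 / 6.5 = 11.762 °C ≈ 11.8 °C.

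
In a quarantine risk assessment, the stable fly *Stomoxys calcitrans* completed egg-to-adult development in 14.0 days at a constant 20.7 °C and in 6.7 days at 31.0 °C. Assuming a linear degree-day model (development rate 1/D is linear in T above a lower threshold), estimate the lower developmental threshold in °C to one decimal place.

11.2 °C

Equal thermal constants: D₁(T₁ − T_b) = D₂(T₂ − T_b).
14.0·(20.7 − T_b) = 6.7·(31.0 − T_b)
T_b = (14.0·20.7 − 6.7·31.0) / (14.0 − 6.7) = 82.10 / 7.3 = 11.247 °C ≈ 11.2 °C.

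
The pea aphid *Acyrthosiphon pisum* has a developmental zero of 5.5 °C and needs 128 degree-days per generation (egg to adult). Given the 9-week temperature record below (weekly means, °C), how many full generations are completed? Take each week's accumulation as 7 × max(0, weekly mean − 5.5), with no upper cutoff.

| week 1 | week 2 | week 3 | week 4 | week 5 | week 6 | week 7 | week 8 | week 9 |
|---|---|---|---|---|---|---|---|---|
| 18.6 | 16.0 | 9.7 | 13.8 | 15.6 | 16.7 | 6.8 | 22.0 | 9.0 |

4 generations

Weekly DD (7 × max(0, T̄ − 5.5)): 91.7, 73.5, 29.4, 58.1, 70.7, 78.4, 9.1, 115.5, 24.5.
Season total = 550.9 DD.
Complete generations = ⌊550.9 / 128⌋ = 4.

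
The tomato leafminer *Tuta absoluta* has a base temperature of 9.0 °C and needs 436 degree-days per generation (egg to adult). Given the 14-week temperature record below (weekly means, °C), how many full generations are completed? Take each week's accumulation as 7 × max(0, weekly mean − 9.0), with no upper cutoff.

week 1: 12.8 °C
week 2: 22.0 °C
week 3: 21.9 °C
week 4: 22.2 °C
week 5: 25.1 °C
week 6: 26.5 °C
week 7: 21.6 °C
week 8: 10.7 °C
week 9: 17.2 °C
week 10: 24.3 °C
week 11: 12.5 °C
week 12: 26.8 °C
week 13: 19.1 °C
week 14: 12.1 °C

Weekly DD (7 × max(0, T̄ − 9.0)): 26.6, 91.0, 90.3, 92.4, 112.7, 122.5, 88.2, 11.9, 57.4, 107.1, 24.5, 124.6, 70.7, 21.7.
Season total = 1041.6 DD.
Complete generations = ⌊1041.6 / 436⌋ = 2.

2 generations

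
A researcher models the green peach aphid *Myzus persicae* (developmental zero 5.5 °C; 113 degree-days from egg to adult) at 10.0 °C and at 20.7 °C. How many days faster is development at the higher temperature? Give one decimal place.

17.7 days

At 10.0 °C: 113 / (10.0 − 5.5) = 113 / 4.5 = 25.111 d.
At 20.7 °C: 113 / (20.7 − 5.5) = 113 / 15.2 = 7.434 d.
Difference = |25.111 − 7.434| = 17.677 ≈ 17.7 days.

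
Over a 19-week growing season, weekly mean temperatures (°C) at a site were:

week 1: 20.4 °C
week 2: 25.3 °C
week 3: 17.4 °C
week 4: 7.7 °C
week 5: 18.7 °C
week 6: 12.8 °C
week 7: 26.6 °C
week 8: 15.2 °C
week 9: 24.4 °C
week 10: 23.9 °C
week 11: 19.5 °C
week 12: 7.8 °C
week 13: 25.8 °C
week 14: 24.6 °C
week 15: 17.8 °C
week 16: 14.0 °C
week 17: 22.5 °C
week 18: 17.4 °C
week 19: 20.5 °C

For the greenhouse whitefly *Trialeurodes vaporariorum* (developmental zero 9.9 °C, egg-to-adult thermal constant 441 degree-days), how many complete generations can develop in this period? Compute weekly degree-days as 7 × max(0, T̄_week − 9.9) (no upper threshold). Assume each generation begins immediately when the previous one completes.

2 generations

Weekly DD (7 × max(0, T̄ − 9.9)): 73.5, 107.8, 52.5, 0.0, 61.6, 20.3, 116.9, 37.1, 101.5, 98.0, 67.2, 0.0, 111.3, 102.9, 55.3, 28.7, 88.2, 52.5, 74.2.
Season total = 1249.5 DD.
Complete generations = ⌊1249.5 / 441⌋ = 2.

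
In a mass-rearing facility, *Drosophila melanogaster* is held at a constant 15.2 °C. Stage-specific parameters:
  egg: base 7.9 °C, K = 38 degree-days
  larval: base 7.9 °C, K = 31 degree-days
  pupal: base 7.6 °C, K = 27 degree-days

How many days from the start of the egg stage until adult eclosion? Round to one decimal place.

13.0 days

egg: 38 / (15.2 − 7.9) = 38 / 7.3 = 5.205 d.
larval: 31 / (15.2 − 7.9) = 31 / 7.3 = 4.247 d.
pupal: 27 / (15.2 − 7.6) = 27 / 7.6 = 3.553 d.
Sum = 13.005 ≈ 13.0 days.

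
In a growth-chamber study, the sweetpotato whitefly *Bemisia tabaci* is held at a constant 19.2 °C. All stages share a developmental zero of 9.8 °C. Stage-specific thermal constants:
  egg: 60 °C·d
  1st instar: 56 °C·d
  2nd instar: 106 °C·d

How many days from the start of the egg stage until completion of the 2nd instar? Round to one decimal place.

Daily accumulation at 19.2 °C = 19.2 − 9.8 = 9.4 DD/day.
Total K = 60 + 56 + 106 = 222 DD.
Total duration = 222 / 9.4 = 23.617 ≈ 23.6 days.

23.6 days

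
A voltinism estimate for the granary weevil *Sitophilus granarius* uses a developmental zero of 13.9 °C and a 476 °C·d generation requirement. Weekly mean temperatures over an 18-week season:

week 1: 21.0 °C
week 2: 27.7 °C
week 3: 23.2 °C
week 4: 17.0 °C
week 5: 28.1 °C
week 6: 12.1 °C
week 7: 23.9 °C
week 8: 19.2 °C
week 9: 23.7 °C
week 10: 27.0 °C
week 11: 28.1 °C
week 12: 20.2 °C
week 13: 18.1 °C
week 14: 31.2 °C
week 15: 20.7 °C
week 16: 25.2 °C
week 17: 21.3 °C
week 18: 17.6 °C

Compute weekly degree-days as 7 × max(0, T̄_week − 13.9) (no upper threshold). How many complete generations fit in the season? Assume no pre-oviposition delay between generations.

2 generations

Weekly DD (7 × max(0, T̄ − 13.9)): 49.7, 96.6, 65.1, 21.7, 99.4, 0.0, 70.0, 37.1, 68.6, 91.7, 99.4, 44.1, 29.4, 121.1, 47.6, 79.1, 51.8, 25.9.
Season total = 1098.3 DD.
Complete generations = ⌊1098.3 / 476⌋ = 2.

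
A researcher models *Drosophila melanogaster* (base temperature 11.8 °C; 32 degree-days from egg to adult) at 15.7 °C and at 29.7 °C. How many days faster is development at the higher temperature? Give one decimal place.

6.4 days

At 15.7 °C: 32 / (15.7 − 11.8) = 32 / 3.9 = 8.205 d.
At 29.7 °C: 32 / (29.7 − 11.8) = 32 / 17.9 = 1.788 d.
Difference = |8.205 − 1.788| = 6.417 ≈ 6.4 days.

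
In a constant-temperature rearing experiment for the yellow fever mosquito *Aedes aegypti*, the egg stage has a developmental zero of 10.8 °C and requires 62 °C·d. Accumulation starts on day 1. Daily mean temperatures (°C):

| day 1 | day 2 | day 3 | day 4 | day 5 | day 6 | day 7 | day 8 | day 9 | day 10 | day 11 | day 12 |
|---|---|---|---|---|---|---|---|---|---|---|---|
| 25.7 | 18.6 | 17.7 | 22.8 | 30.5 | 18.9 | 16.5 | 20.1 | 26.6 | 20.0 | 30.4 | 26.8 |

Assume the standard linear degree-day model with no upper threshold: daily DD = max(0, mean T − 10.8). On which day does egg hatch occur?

Daily DD above 10.8 °C: 14.9, 7.8, 6.9, 12.0, 19.7, 8.1, 5.7, 9.3, 15.8, 9.2, 19.6, 16.0.
Cumulative: 14.9, 22.7, 29.6, 41.6, 61.3, 69.4, 75.1, 84.4, 100.2, 109.4, 129.0, 145.0.
The total first reaches 62 DD on day 6.

day 6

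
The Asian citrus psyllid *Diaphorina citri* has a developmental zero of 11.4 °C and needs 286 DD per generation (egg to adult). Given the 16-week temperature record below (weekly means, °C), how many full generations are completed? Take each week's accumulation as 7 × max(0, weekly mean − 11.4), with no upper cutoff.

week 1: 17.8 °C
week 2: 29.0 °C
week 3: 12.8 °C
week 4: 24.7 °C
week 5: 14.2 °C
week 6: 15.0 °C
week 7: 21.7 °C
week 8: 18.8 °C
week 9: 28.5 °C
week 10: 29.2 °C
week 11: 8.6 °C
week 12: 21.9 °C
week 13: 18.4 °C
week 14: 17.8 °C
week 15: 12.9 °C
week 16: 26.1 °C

3 generations

Weekly DD (7 × max(0, T̄ − 11.4)): 44.8, 123.2, 9.8, 93.1, 19.6, 25.2, 72.1, 51.8, 119.7, 124.6, 0.0, 73.5, 49.0, 44.8, 10.5, 102.9.
Season total = 964.6 DD.
Complete generations = ⌊964.6 / 286⌋ = 3.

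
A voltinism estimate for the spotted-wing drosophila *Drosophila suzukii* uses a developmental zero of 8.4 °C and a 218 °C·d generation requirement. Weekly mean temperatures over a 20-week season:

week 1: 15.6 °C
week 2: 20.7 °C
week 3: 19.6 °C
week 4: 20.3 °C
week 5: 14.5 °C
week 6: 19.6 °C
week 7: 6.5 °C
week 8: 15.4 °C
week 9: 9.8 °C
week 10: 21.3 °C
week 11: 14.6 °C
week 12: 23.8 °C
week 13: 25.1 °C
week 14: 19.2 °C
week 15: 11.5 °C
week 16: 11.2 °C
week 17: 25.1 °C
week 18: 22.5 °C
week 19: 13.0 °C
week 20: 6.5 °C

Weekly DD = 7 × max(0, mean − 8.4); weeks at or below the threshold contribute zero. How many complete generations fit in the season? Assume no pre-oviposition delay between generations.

Weekly DD (7 × max(0, T̄ − 8.4)): 50.4, 86.1, 78.4, 83.3, 42.7, 78.4, 0.0, 49.0, 9.8, 90.3, 43.4, 107.8, 116.9, 75.6, 21.7, 19.6, 116.9, 98.7, 32.2, 0.0.
Season total = 1201.2 DD.
Complete generations = ⌊1201.2 / 218⌋ = 5.

5 generations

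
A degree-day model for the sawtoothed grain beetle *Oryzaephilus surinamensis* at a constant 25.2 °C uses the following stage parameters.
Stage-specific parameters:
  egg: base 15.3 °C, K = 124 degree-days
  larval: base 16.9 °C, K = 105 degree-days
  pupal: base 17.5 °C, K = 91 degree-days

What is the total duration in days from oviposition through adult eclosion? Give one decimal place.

egg: 124 / (25.2 − 15.3) = 124 / 9.9 = 12.525 d.
larval: 105 / (25.2 − 16.9) = 105 / 8.3 = 12.651 d.
pupal: 91 / (25.2 − 17.5) = 91 / 7.7 = 11.818 d.
Sum = 36.994 ≈ 37.0 days.

37.0 days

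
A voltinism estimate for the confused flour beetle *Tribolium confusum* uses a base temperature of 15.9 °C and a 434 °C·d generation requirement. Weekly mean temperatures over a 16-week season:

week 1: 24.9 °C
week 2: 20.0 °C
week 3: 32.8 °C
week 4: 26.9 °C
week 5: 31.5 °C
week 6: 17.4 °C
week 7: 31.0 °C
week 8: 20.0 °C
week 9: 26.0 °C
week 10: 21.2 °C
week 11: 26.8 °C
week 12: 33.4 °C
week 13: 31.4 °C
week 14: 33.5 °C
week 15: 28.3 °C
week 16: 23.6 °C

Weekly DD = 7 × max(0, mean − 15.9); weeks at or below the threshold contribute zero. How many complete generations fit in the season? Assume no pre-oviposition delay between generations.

2 generations

Weekly DD (7 × max(0, T̄ − 15.9)): 63.0, 28.7, 118.3, 77.0, 109.2, 10.5, 105.7, 28.7, 70.7, 37.1, 76.3, 122.5, 108.5, 123.2, 86.8, 53.9.
Season total = 1220.1 DD.
Complete generations = ⌊1220.1 / 434⌋ = 2.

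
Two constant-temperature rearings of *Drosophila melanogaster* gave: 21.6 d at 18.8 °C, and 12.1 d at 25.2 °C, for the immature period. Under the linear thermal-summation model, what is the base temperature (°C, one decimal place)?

10.6 °C

Under the model K = D·(T − T_b), so D₁·(T₁ − T_b) = D₂·(T₂ − T_b).
21.6·(18.8 − T_b) = 12.1·(25.2 − T_b)
T_b = (21.6·18.8 − 12.1·25.2) / (21.6 − 12.1) = 101.16 / 9.5 = 10.648 °C ≈ 10.6 °C.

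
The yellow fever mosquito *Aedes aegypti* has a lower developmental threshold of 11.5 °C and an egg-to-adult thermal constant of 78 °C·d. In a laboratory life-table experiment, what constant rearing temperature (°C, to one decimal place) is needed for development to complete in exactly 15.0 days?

16.7 °C

Required daily accumulation = 78 / 15.0 = 5.200 DD/day.
T = T_base + 5.200 = 11.5 + 5.200 = 16.700 ≈ 16.7 °C.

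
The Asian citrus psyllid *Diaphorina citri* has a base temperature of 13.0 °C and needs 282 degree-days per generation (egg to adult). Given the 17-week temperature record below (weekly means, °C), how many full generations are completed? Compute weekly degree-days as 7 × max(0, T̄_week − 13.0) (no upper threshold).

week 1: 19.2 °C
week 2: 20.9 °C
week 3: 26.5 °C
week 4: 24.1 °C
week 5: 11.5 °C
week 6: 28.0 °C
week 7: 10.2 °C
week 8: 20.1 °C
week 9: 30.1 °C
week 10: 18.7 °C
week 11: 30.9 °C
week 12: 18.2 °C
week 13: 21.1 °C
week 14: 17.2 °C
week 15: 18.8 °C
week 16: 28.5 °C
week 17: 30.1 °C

Weekly DD (7 × max(0, T̄ − 13.0)): 43.4, 55.3, 94.5, 77.7, 0.0, 105.0, 0.0, 49.7, 119.7, 39.9, 125.3, 36.4, 56.7, 29.4, 40.6, 108.5, 119.7.
Season total = 1101.8 DD.
Complete generations = ⌊1101.8 / 282⌋ = 3.

3 generations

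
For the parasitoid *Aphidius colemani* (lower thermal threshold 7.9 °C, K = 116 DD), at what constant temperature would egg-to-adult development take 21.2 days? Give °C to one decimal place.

13.4 °C

Required daily accumulation = 116 / 21.2 = 5.472 DD/day.
T = T_base + 5.472 = 7.9 + 5.472 = 13.372 ≈ 13.4 °C.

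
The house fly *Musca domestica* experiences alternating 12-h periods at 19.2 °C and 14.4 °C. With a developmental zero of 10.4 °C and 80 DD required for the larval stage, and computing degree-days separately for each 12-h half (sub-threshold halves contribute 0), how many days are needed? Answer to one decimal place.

Day half: max(0, 19.2 − 10.4) × 0.5 = 8.8 × 0.5 = 4.40 DD.
Night half: max(0, 14.4 − 10.4) × 0.5 = 4.0 × 0.5 = 2.00 DD.
Per 24 h: 6.40 DD/day.
Duration = 80 / 6.40 = 12.500 ≈ 12.5 days.

12.5 days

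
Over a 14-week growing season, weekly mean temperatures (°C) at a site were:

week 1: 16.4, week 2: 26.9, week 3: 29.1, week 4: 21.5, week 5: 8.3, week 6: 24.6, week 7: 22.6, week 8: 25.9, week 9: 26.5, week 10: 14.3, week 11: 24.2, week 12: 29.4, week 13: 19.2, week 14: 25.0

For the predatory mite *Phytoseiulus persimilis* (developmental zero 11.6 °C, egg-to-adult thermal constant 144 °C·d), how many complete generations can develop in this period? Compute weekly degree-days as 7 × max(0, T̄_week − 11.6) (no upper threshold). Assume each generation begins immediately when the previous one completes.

Weekly DD (7 × max(0, T̄ − 11.6)): 33.6, 107.1, 122.5, 69.3, 0.0, 91.0, 77.0, 100.1, 104.3, 18.9, 88.2, 124.6, 53.2, 93.8.
Season total = 1083.6 DD.
Complete generations = ⌊1083.6 / 144⌋ = 7.

7 generations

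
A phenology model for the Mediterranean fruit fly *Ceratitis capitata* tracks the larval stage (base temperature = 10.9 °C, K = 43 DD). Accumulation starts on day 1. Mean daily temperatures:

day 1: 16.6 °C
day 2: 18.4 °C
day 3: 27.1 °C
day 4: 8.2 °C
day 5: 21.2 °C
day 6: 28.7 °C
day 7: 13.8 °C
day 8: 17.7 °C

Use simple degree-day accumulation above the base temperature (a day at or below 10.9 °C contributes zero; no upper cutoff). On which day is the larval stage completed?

day 6

Daily DD above 10.9 °C: 5.7, 7.5, 16.2, 0.0, 10.3, 17.8, 2.9, 6.8.
Cumulative: 5.7, 13.2, 29.4, 29.4, 39.7, 57.5, 60.4, 67.2.
The total first reaches 43 DD on day 6.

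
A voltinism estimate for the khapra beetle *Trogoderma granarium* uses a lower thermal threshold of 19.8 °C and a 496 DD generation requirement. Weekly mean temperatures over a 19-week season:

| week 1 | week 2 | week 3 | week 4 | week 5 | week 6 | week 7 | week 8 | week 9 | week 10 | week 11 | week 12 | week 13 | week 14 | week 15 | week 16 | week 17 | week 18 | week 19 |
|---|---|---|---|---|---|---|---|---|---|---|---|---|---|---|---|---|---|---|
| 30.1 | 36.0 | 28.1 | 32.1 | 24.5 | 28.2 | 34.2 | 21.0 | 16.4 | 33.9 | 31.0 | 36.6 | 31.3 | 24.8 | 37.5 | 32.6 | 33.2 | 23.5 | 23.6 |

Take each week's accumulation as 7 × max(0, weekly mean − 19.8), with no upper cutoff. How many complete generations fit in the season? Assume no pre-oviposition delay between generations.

Weekly DD (7 × max(0, T̄ − 19.8)): 72.1, 113.4, 58.1, 86.1, 32.9, 58.8, 100.8, 8.4, 0.0, 98.7, 78.4, 117.6, 80.5, 35.0, 123.9, 89.6, 93.8, 25.9, 26.6.
Season total = 1300.6 DD.
Complete generations = ⌊1300.6 / 496⌋ = 2.

2 generations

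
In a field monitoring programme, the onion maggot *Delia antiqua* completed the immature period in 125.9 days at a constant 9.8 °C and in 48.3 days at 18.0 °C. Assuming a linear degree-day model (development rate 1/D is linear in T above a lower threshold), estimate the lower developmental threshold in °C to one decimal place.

4.7 °C

Equal thermal constants: D₁(T₁ − T_b) = D₂(T₂ − T_b).
125.9·(9.8 − T_b) = 48.3·(18.0 − T_b)
T_b = (125.9·9.8 − 48.3·18.0) / (125.9 − 48.3) = 364.42 / 77.6 = 4.696 °C ≈ 4.7 °C.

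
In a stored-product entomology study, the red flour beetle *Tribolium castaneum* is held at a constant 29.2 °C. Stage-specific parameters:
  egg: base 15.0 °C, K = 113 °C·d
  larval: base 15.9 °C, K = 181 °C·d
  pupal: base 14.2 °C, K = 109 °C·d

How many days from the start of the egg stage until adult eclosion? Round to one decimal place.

egg: 113 / (29.2 − 15.0) = 113 / 14.2 = 7.958 d.
larval: 181 / (29.2 − 15.9) = 181 / 13.3 = 13.609 d.
pupal: 109 / (29.2 − 14.2) = 109 / 15.0 = 7.267 d.
Sum = 28.833 ≈ 28.8 days.

28.8 days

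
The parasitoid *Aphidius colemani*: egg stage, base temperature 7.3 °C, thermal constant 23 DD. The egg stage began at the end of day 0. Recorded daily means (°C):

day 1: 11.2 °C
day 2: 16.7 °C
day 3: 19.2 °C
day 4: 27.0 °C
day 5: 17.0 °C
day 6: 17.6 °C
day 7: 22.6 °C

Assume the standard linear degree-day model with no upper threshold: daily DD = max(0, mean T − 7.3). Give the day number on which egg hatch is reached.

Daily DD above 7.3 °C: 3.9, 9.4, 11.9, 19.7, 9.7, 10.3, 15.3.
Cumulative: 3.9, 13.3, 25.2, 44.9, 54.6, 64.9, 80.2.
The total first reaches 23 DD on day 3.

day 3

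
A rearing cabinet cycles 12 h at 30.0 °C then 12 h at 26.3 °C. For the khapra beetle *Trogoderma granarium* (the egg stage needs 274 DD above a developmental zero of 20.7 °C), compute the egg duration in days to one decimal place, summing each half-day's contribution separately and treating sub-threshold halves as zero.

36.8 days

Day half: max(0, 30.0 − 20.7) × 0.5 = 9.3 × 0.5 = 4.65 DD.
Night half: max(0, 26.3 − 20.7) × 0.5 = 5.6 × 0.5 = 2.80 DD.
Per 24 h: 7.45 DD/day.
Duration = 274 / 7.45 = 36.779 ≈ 36.8 days.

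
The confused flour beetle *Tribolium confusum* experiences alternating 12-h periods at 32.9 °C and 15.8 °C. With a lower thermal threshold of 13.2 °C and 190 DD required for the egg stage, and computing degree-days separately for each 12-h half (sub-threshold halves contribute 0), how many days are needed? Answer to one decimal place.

17.0 days

Day half: max(0, 32.9 − 13.2) × 0.5 = 19.7 × 0.5 = 9.85 DD.
Night half: max(0, 15.8 − 13.2) × 0.5 = 2.6 × 0.5 = 1.30 DD.
Per 24 h: 11.15 DD/day.
Duration = 190 / 11.15 = 17.040 ≈ 17.0 days.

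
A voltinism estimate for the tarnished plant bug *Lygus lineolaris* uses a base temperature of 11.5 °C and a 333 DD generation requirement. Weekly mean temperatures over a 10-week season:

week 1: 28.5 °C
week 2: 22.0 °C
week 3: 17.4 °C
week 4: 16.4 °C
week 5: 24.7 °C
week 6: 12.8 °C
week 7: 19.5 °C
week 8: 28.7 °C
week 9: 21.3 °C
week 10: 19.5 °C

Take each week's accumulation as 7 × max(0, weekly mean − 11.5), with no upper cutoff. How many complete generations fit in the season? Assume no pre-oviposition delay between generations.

2 generations

Weekly DD (7 × max(0, T̄ − 11.5)): 119.0, 73.5, 41.3, 34.3, 92.4, 9.1, 56.0, 120.4, 68.6, 56.0.
Season total = 670.6 DD.
Complete generations = ⌊670.6 / 333⌋ = 2.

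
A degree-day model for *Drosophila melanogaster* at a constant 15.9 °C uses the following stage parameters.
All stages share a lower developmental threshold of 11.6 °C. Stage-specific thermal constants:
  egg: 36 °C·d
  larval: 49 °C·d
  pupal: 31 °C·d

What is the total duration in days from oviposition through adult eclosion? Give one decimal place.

Daily accumulation at 15.9 °C = 15.9 − 11.6 = 4.3 DD/day.
Total K = 36 + 49 + 31 = 116 DD.
Total duration = 116 / 4.3 = 26.977 ≈ 27.0 days.

27.0 days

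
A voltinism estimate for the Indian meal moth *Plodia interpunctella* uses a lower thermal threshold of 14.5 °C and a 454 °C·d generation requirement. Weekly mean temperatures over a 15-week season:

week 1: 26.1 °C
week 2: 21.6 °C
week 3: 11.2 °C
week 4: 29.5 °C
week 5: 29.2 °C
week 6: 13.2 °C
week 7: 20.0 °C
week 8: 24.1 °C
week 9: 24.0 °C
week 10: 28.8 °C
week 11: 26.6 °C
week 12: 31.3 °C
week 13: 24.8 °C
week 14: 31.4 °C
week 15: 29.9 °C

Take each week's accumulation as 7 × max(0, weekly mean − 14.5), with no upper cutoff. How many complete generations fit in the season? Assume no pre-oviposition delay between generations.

2 generations

Weekly DD (7 × max(0, T̄ − 14.5)): 81.2, 49.7, 0.0, 105.0, 102.9, 0.0, 38.5, 67.2, 66.5, 100.1, 84.7, 117.6, 72.1, 118.3, 107.8.
Season total = 1111.6 DD.
Complete generations = ⌊1111.6 / 454⌋ = 2.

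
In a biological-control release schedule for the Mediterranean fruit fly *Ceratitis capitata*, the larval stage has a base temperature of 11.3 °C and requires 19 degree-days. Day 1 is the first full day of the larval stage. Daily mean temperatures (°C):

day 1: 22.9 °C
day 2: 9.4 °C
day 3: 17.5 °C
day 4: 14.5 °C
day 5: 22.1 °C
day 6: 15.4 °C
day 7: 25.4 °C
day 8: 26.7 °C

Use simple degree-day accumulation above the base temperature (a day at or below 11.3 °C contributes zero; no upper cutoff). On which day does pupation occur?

Daily DD above 11.3 °C: 11.6, 0.0, 6.2, 3.2, 10.8, 4.1, 14.1, 15.4.
Cumulative: 11.6, 11.6, 17.8, 21.0, 31.8, 35.9, 50.0, 65.4.
The total first reaches 19 DD on day 4.

day 4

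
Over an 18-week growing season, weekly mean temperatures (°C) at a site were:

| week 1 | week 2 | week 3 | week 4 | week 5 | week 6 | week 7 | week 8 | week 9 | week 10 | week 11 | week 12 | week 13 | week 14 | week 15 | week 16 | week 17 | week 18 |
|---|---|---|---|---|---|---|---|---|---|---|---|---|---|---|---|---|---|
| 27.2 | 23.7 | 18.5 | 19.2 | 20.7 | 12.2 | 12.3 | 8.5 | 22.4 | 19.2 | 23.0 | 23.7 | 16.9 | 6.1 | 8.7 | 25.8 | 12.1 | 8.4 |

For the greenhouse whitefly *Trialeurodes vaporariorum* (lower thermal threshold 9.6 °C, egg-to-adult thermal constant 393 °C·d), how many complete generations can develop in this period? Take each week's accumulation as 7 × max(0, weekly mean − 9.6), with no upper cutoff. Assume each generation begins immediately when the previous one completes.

Weekly DD (7 × max(0, T̄ − 9.6)): 123.2, 98.7, 62.3, 67.2, 77.7, 18.2, 18.9, 0.0, 89.6, 67.2, 93.8, 98.7, 51.1, 0.0, 0.0, 113.4, 17.5, 0.0.
Season total = 997.5 DD.
Complete generations = ⌊997.5 / 393⌋ = 2.

2 generations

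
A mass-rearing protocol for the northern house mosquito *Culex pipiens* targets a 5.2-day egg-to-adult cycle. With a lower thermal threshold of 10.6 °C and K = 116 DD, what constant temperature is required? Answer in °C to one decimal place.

Required daily accumulation = 116 / 5.2 = 22.308 DD/day.
T = T_base + 22.308 = 10.6 + 22.308 = 32.908 ≈ 32.9 °C.

32.9 °C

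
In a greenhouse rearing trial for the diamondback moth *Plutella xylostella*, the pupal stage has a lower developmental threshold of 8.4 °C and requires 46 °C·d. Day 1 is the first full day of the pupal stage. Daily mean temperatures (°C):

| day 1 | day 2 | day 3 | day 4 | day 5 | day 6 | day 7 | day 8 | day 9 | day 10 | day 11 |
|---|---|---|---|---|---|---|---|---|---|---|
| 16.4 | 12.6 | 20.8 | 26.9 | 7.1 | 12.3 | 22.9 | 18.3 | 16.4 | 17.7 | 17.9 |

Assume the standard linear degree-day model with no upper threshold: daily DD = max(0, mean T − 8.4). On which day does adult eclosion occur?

day 6

Daily DD above 8.4 °C: 8.0, 4.2, 12.4, 18.5, 0.0, 3.9, 14.5, 9.9, 8.0, 9.3, 9.5.
Cumulative: 8.0, 12.2, 24.6, 43.1, 43.1, 47.0, 61.5, 71.4, 79.4, 88.7, 98.2.
The total first reaches 46 DD on day 6.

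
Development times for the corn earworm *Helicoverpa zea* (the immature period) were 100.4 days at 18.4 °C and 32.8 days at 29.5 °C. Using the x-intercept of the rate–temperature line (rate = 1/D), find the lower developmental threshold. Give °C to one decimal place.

Equal thermal constants: D₁(T₁ − T_b) = D₂(T₂ − T_b).
100.4·(18.4 − T_b) = 32.8·(29.5 − T_b)
T_b = (100.4·18.4 − 32.8·29.5) / (100.4 − 32.8) = 879.76 / 67.6 = 13.014 °C ≈ 13.0 °C.

13.0 °C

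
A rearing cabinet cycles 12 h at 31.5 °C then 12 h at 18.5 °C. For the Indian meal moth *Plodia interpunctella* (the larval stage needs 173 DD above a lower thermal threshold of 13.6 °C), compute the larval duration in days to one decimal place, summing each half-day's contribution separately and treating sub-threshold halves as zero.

Day half: max(0, 31.5 − 13.6) × 0.5 = 17.9 × 0.5 = 8.95 DD.
Night half: max(0, 18.5 − 13.6) × 0.5 = 4.9 × 0.5 = 2.45 DD.
Per 24 h: 11.40 DD/day.
Duration = 173 / 11.40 = 15.175 ≈ 15.2 days.

15.2 days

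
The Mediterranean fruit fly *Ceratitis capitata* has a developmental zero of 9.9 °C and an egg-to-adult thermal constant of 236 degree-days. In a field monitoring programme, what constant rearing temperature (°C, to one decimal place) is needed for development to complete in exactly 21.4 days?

Required daily accumulation = 236 / 21.4 = 11.028 DD/day.
T = T_base + 11.028 = 9.9 + 11.028 = 20.928 ≈ 20.9 °C.

20.9 °C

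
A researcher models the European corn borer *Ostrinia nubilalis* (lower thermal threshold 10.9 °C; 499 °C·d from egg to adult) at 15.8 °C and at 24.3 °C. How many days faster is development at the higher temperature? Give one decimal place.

At 15.8 °C: 499 / (15.8 − 10.9) = 499 / 4.9 = 101.837 d.
At 24.3 °C: 499 / (24.3 − 10.9) = 499 / 13.4 = 37.239 d.
Difference = |101.837 − 37.239| = 64.598 ≈ 64.6 days.

64.6 days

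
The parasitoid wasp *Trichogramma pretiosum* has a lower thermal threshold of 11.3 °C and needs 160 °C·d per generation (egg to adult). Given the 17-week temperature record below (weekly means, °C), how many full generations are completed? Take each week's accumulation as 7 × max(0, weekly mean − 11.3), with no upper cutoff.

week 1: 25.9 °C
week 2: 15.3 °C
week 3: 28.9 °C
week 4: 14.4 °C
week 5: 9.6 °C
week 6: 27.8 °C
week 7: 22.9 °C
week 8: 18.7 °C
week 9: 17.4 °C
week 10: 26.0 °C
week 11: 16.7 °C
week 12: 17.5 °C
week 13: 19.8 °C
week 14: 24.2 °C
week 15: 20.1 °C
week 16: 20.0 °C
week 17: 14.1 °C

Weekly DD (7 × max(0, T̄ − 11.3)): 102.2, 28.0, 123.2, 21.7, 0.0, 115.5, 81.2, 51.8, 42.7, 102.9, 37.8, 43.4, 59.5, 90.3, 61.6, 60.9, 19.6.
Season total = 1042.3 DD.
Complete generations = ⌊1042.3 / 160⌋ = 6.

6 generations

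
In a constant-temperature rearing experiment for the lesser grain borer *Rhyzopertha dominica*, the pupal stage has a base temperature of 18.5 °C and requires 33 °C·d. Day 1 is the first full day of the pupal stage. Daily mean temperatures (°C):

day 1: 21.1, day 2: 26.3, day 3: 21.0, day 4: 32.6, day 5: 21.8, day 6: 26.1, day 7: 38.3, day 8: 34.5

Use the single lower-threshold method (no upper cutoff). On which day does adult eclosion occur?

day 6

Daily DD above 18.5 °C: 2.6, 7.8, 2.5, 14.1, 3.3, 7.6, 19.8, 16.0.
Cumulative: 2.6, 10.4, 12.9, 27.0, 30.3, 37.9, 57.7, 73.7.
The total first reaches 33 DD on day 6.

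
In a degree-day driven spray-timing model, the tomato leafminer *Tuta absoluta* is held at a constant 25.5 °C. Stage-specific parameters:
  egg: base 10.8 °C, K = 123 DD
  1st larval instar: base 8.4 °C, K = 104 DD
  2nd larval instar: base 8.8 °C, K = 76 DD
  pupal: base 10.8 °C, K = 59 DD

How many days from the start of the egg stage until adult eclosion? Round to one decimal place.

23.0 days

egg: 123 / (25.5 − 10.8) = 123 / 14.7 = 8.367 d.
1st larval instar: 104 / (25.5 − 8.4) = 104 / 17.1 = 6.082 d.
2nd larval instar: 76 / (25.5 − 8.8) = 76 / 16.7 = 4.551 d.
pupal: 59 / (25.5 − 10.8) = 59 / 14.7 = 4.014 d.
Sum = 23.014 ≈ 23.0 days.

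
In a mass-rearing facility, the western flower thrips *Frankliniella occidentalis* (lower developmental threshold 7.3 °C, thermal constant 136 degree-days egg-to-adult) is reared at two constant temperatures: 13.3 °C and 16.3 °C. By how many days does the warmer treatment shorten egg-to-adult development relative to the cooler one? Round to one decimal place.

At 13.3 °C: 136 / (13.3 − 7.3) = 136 / 6.0 = 22.667 d.
At 16.3 °C: 136 / (16.3 − 7.3) = 136 / 9.0 = 15.111 d.
Difference = |22.667 − 15.111| = 7.556 ≈ 7.6 days.

7.6 days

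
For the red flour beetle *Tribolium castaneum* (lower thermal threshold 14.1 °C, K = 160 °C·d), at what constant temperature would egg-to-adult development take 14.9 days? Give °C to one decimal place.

24.8 °C

Required daily accumulation = 160 / 14.9 = 10.738 DD/day.
T = T_base + 10.738 = 14.1 + 10.738 = 24.838 ≈ 24.8 °C.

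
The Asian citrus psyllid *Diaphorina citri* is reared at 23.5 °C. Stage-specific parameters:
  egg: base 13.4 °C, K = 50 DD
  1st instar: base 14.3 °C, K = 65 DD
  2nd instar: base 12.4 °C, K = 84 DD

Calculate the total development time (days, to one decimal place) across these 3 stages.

egg: 50 / (23.5 − 13.4) = 50 / 10.1 = 4.950 d.
1st instar: 65 / (23.5 − 14.3) = 65 / 9.2 = 7.065 d.
2nd instar: 84 / (23.5 − 12.4) = 84 / 11.1 = 7.568 d.
Sum = 19.583 ≈ 19.6 days.

19.6 days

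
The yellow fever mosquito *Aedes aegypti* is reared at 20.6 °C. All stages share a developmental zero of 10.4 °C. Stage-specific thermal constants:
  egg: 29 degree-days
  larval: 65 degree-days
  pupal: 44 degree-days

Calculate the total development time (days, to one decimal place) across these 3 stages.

13.5 days

Daily accumulation at 20.6 °C = 20.6 − 10.4 = 10.2 DD/day.
Total K = 29 + 65 + 44 = 138 DD.
Total duration = 138 / 10.2 = 13.529 ≈ 13.5 days.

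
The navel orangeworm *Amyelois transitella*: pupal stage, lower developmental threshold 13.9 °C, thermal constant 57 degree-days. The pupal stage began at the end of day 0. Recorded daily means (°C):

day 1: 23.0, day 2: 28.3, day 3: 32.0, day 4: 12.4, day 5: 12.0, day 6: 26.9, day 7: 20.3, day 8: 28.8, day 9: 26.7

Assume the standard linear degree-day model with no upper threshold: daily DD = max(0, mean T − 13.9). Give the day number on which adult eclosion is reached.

day 7

Daily DD above 13.9 °C: 9.1, 14.4, 18.1, 0.0, 0.0, 13.0, 6.4, 14.9, 12.8.
Cumulative: 9.1, 23.5, 41.6, 41.6, 41.6, 54.6, 61.0, 75.9, 88.7.
The total first reaches 57 DD on day 7.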